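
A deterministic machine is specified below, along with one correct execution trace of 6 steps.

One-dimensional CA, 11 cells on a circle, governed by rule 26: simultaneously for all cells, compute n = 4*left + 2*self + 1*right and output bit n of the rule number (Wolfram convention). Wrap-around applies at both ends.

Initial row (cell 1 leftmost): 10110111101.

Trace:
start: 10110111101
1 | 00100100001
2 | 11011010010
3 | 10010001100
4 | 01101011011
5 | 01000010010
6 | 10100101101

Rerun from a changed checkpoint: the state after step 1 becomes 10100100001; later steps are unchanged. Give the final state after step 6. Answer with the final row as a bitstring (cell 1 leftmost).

10100100010

state after step 1 := 10100100001
2 | 00011010011
3 | 10110001110
4 | 00101011000
5 | 01000010100
6 | 10100100010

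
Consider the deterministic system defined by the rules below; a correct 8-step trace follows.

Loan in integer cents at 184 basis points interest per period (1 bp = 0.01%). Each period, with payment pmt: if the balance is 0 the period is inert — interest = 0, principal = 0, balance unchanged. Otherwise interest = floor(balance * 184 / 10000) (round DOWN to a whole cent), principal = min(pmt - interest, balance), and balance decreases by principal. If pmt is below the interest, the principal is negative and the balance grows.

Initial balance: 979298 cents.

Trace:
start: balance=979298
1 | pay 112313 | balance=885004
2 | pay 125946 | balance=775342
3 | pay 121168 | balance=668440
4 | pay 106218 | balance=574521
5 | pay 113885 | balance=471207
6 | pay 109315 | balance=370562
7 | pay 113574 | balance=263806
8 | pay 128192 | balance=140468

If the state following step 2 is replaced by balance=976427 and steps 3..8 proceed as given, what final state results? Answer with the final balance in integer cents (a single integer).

364799

state after step 2 := balance=976427
3 | pay 121168 | balance=873225
4 | pay 106218 | balance=783074
5 | pay 113885 | balance=683597
6 | pay 109315 | balance=586860
7 | pay 113574 | balance=484084
8 | pay 128192 | balance=364799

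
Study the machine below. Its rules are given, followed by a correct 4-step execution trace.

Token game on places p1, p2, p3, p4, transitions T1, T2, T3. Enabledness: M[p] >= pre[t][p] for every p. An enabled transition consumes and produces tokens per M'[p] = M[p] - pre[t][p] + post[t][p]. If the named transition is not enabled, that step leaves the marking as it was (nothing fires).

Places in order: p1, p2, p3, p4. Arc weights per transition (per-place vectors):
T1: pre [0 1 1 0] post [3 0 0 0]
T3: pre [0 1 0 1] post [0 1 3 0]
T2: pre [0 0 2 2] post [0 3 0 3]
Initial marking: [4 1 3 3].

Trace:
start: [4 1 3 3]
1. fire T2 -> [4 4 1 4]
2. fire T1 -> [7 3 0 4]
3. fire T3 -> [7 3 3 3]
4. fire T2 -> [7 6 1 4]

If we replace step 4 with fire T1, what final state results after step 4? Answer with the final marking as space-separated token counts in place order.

10 2 2 3

(re-executing from step 4 with the substitution; state before step 4: [7 3 3 3])
4. fire T1 -> [10 2 2 3]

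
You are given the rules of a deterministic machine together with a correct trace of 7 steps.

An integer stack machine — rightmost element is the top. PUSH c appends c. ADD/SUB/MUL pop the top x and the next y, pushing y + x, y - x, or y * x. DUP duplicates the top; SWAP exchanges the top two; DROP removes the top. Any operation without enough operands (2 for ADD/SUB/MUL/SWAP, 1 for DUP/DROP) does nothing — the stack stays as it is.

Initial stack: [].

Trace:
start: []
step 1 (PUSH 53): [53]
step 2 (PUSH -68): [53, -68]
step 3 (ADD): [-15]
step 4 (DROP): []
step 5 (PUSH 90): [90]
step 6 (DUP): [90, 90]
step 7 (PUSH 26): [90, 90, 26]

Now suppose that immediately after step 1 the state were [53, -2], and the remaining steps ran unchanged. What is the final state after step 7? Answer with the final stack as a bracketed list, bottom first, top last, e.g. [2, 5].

state after step 1 := [53, -2]
step 2 (PUSH -68): [53, -2, -68]
step 3 (ADD): [53, -70]
step 4 (DROP): [53]
step 5 (PUSH 90): [53, 90]
step 6 (DUP): [53, 90, 90]
step 7 (PUSH 26): [53, 90, 90, 26]

[53, 90, 90, 26]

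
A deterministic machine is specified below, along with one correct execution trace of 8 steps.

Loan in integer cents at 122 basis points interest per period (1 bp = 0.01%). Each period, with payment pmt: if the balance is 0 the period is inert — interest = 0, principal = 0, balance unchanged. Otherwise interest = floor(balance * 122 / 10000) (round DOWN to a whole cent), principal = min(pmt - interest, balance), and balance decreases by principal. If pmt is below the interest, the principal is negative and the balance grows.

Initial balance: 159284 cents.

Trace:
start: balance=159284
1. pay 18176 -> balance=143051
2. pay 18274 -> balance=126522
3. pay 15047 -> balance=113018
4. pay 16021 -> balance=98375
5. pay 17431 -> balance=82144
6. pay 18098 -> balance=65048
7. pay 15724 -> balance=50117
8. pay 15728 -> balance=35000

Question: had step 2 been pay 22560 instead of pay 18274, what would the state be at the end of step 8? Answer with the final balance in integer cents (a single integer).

(re-executing from step 2 with the substitution; state before step 2: balance=143051)
2. pay 22560 -> balance=122236
3. pay 15047 -> balance=108680
4. pay 16021 -> balance=93984
5. pay 17431 -> balance=77699
6. pay 18098 -> balance=60548
7. pay 15724 -> balance=45562
8. pay 15728 -> balance=30389

30389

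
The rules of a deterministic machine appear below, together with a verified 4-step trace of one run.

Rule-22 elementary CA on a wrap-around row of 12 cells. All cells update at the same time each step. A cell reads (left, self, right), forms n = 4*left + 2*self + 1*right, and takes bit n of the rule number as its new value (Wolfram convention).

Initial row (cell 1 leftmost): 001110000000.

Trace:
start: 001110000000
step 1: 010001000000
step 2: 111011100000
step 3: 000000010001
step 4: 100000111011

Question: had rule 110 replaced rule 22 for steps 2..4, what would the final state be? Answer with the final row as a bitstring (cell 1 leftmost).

011101000011

(re-executing steps 2..4 under rule 110; state before step 2: 010001000000)
step 2: 110011000000
step 3: 110111000001
step 4: 011101000011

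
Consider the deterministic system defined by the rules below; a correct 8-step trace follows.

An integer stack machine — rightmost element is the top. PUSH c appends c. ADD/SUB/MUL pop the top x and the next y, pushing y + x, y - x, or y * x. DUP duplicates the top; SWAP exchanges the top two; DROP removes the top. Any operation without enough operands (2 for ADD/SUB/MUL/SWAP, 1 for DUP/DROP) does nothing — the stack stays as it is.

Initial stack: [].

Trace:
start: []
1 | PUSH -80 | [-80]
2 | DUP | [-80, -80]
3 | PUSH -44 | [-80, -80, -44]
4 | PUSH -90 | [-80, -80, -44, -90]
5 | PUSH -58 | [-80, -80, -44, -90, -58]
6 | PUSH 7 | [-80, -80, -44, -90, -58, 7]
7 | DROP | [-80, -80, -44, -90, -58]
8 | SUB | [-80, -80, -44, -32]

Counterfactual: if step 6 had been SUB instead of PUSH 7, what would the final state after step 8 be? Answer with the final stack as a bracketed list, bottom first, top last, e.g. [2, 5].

(re-executing from step 6 with the substitution; state before step 6: [-80, -80, -44, -90, -58])
6 | SUB | [-80, -80, -44, -32]
7 | DROP | [-80, -80, -44]
8 | SUB | [-80, -36]

[-80, -36]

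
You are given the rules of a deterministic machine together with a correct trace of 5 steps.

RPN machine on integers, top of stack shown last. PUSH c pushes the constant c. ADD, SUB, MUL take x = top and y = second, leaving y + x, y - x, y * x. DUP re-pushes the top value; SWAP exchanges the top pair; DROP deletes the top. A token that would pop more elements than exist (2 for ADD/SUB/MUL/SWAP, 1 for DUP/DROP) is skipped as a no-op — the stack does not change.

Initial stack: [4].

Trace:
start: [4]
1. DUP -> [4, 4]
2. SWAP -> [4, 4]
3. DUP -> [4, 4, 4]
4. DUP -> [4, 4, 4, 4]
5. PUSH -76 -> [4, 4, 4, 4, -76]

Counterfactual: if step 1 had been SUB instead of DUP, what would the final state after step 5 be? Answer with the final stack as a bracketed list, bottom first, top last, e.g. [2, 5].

[4, 4, 4, -76]

(re-executing from step 1 with the substitution; state before step 1: [4])
1. SUB -> [4]
2. SWAP -> [4]
3. DUP -> [4, 4]
4. DUP -> [4, 4, 4]
5. PUSH -76 -> [4, 4, 4, -76]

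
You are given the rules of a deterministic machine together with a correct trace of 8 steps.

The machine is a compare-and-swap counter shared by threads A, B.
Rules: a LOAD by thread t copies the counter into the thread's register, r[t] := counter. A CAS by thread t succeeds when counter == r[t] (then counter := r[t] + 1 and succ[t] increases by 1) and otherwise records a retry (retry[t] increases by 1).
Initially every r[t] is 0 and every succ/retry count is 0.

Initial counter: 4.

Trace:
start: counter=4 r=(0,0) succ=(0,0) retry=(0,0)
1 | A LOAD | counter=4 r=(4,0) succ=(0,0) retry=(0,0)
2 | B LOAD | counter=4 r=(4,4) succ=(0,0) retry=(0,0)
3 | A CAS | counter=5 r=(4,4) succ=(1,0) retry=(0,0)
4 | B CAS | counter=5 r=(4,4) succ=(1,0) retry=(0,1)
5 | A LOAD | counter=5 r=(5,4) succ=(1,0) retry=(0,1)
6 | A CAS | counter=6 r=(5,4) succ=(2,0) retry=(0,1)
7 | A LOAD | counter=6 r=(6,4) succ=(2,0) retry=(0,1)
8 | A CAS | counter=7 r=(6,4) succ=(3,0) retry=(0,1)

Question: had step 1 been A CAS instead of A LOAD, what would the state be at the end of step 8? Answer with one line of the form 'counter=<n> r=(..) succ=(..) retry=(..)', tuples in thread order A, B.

(re-executing from step 1 with the substitution; state before step 1: counter=4 r=(0,0) succ=(0,0) retry=(0,0))
1 | A CAS | counter=4 r=(0,0) succ=(0,0) retry=(1,0)
2 | B LOAD | counter=4 r=(0,4) succ=(0,0) retry=(1,0)
3 | A CAS | counter=4 r=(0,4) succ=(0,0) retry=(2,0)
4 | B CAS | counter=5 r=(0,4) succ=(0,1) retry=(2,0)
5 | A LOAD | counter=5 r=(5,4) succ=(0,1) retry=(2,0)
6 | A CAS | counter=6 r=(5,4) succ=(1,1) retry=(2,0)
7 | A LOAD | counter=6 r=(6,4) succ=(1,1) retry=(2,0)
8 | A CAS | counter=7 r=(6,4) succ=(2,1) retry=(2,0)

counter=7 r=(6,4) succ=(2,1) retry=(2,0)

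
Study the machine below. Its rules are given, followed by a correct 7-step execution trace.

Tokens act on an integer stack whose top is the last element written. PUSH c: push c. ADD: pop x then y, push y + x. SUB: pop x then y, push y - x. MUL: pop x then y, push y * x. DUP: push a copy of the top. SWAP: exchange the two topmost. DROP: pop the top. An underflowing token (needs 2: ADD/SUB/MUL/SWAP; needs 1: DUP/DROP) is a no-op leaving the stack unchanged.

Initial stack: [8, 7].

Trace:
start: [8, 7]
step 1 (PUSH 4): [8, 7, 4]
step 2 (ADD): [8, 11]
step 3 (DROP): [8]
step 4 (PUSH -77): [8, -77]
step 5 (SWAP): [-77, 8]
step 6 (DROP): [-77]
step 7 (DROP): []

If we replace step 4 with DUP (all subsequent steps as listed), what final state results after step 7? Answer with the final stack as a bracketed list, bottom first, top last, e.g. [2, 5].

(re-executing from step 4 with the substitution; state before step 4: [8])
step 4 (DUP): [8, 8]
step 5 (SWAP): [8, 8]
step 6 (DROP): [8]
step 7 (DROP): []

[]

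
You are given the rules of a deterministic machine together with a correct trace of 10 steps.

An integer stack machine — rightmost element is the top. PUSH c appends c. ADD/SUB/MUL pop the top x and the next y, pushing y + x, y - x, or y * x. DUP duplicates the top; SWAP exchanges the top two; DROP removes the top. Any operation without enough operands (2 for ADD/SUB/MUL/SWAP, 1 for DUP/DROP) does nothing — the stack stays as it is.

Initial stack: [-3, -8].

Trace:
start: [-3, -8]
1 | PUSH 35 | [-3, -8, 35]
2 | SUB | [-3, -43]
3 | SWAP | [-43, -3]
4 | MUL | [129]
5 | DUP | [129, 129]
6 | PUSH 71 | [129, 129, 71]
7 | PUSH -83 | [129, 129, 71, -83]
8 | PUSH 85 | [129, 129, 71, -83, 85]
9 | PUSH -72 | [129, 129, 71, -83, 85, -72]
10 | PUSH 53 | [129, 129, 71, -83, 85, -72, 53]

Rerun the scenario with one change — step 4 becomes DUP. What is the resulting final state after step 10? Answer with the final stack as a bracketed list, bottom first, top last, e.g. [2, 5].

[-43, -3, -3, -3, 71, -83, 85, -72, 53]

(re-executing from step 4 with the substitution; state before step 4: [-43, -3])
4 | DUP | [-43, -3, -3]
5 | DUP | [-43, -3, -3, -3]
6 | PUSH 71 | [-43, -3, -3, -3, 71]
7 | PUSH -83 | [-43, -3, -3, -3, 71, -83]
8 | PUSH 85 | [-43, -3, -3, -3, 71, -83, 85]
9 | PUSH -72 | [-43, -3, -3, -3, 71, -83, 85, -72]
10 | PUSH 53 | [-43, -3, -3, -3, 71, -83, 85, -72, 53]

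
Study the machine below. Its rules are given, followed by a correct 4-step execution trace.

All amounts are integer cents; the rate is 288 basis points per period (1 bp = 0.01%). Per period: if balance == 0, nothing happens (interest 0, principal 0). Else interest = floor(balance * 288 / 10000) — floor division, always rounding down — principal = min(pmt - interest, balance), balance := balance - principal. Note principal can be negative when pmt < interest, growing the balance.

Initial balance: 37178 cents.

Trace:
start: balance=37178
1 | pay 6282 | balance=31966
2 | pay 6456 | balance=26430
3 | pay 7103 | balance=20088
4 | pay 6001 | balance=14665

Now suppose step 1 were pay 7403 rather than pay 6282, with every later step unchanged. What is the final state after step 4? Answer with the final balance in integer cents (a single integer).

13444

(re-executing from step 1 with the substitution; state before step 1: balance=37178)
1 | pay 7403 | balance=30845
2 | pay 6456 | balance=25277
3 | pay 7103 | balance=18901
4 | pay 6001 | balance=13444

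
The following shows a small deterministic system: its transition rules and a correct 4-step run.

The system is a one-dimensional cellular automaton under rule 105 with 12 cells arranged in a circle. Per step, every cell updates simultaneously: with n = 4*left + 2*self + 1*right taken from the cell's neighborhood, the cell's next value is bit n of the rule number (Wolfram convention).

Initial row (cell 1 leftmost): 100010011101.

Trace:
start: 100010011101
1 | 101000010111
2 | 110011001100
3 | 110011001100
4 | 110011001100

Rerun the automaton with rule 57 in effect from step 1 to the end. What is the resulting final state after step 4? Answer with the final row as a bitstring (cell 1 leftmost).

(re-executing steps 1..4 under rule 57; state before step 1: 100010011101)
1 | 011001010011
2 | 110100101010
3 | 101010010101
4 | 010101001011

010101001011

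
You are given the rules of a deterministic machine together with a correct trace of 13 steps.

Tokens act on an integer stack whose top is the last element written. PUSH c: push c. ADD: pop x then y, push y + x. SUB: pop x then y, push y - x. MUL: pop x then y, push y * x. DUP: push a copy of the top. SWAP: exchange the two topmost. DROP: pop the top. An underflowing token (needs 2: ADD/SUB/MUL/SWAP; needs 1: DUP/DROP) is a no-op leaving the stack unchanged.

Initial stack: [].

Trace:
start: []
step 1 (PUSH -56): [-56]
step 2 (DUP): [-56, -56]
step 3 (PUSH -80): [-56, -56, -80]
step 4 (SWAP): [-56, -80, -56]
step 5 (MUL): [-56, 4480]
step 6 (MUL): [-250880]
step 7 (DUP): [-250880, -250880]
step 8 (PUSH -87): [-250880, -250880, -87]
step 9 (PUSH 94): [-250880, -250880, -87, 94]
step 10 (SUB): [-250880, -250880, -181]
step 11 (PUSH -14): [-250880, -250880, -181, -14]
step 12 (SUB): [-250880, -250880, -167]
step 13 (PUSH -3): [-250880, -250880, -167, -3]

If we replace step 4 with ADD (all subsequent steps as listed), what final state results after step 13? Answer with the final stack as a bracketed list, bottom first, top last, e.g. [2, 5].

[7616, 7616, -167, -3]

(re-executing from step 4 with the substitution; state before step 4: [-56, -56, -80])
step 4 (ADD): [-56, -136]
step 5 (MUL): [7616]
step 6 (MUL): [7616]
step 7 (DUP): [7616, 7616]
step 8 (PUSH -87): [7616, 7616, -87]
step 9 (PUSH 94): [7616, 7616, -87, 94]
step 10 (SUB): [7616, 7616, -181]
step 11 (PUSH -14): [7616, 7616, -181, -14]
step 12 (SUB): [7616, 7616, -167]
step 13 (PUSH -3): [7616, 7616, -167, -3]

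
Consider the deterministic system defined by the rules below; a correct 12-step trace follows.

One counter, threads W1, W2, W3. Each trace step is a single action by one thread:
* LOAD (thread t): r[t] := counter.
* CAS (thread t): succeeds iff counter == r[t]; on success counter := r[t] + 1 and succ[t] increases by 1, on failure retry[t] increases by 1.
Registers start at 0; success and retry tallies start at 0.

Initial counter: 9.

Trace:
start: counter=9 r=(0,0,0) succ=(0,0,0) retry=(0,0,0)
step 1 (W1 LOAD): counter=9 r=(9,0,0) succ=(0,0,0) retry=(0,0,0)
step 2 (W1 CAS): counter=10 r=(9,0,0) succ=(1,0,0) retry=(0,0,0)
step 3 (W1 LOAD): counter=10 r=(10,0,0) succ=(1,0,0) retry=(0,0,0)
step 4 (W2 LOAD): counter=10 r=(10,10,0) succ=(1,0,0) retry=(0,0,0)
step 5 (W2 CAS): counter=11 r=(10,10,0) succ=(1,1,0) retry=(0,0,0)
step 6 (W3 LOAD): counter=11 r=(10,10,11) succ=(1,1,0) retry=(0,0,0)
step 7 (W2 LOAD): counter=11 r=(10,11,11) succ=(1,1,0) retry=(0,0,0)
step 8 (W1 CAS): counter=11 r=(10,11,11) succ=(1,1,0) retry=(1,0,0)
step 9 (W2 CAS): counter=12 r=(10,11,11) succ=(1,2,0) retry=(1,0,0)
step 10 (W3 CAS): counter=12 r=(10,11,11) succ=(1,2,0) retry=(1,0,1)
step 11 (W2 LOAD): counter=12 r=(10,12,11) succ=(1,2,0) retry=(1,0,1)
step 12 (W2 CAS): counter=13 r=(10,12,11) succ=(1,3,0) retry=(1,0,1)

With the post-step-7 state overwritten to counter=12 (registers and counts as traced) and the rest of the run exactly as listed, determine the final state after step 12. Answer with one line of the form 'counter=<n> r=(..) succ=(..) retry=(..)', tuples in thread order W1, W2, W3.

counter=13 r=(10,12,11) succ=(1,2,0) retry=(1,1,1)

state after step 7 := counter=12 r=(10,11,11) succ=(1,1,0) retry=(0,0,0)
step 8 (W1 CAS): counter=12 r=(10,11,11) succ=(1,1,0) retry=(1,0,0)
step 9 (W2 CAS): counter=12 r=(10,11,11) succ=(1,1,0) retry=(1,1,0)
step 10 (W3 CAS): counter=12 r=(10,11,11) succ=(1,1,0) retry=(1,1,1)
step 11 (W2 LOAD): counter=12 r=(10,12,11) succ=(1,1,0) retry=(1,1,1)
step 12 (W2 CAS): counter=13 r=(10,12,11) succ=(1,2,0) retry=(1,1,1)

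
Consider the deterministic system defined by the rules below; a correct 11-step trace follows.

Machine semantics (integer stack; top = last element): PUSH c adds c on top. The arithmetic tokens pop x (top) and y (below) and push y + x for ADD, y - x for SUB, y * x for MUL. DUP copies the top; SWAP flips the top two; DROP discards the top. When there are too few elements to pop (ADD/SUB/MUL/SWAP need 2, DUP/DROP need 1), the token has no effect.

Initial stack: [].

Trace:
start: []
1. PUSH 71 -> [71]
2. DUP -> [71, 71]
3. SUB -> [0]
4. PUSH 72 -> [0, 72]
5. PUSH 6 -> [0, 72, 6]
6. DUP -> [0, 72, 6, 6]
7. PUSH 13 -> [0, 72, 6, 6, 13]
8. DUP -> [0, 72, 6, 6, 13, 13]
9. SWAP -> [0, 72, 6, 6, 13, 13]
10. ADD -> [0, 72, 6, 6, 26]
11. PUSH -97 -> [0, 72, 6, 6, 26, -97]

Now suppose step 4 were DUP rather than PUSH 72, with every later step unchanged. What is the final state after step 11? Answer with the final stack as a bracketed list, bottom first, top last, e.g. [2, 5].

(re-executing from step 4 with the substitution; state before step 4: [0])
4. DUP -> [0, 0]
5. PUSH 6 -> [0, 0, 6]
6. DUP -> [0, 0, 6, 6]
7. PUSH 13 -> [0, 0, 6, 6, 13]
8. DUP -> [0, 0, 6, 6, 13, 13]
9. SWAP -> [0, 0, 6, 6, 13, 13]
10. ADD -> [0, 0, 6, 6, 26]
11. PUSH -97 -> [0, 0, 6, 6, 26, -97]

[0, 0, 6, 6, 26, -97]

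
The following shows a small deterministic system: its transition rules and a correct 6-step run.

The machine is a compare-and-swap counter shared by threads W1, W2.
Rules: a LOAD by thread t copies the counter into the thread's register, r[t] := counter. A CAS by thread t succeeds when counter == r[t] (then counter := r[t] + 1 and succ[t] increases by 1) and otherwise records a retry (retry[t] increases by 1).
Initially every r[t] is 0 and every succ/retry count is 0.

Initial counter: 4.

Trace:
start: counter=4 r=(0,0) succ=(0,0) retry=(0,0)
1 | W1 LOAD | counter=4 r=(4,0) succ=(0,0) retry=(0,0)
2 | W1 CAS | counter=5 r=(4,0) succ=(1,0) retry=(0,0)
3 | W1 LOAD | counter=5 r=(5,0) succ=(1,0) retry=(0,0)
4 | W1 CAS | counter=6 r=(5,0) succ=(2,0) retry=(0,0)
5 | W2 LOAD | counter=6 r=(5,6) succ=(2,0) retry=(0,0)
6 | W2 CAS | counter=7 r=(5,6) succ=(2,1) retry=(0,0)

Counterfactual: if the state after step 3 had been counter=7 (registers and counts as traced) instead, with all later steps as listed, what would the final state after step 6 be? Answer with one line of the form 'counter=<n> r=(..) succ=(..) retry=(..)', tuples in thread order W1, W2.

counter=8 r=(5,7) succ=(1,1) retry=(1,0)

state after step 3 := counter=7 r=(5,0) succ=(1,0) retry=(0,0)
4 | W1 CAS | counter=7 r=(5,0) succ=(1,0) retry=(1,0)
5 | W2 LOAD | counter=7 r=(5,7) succ=(1,0) retry=(1,0)
6 | W2 CAS | counter=8 r=(5,7) succ=(1,1) retry=(1,0)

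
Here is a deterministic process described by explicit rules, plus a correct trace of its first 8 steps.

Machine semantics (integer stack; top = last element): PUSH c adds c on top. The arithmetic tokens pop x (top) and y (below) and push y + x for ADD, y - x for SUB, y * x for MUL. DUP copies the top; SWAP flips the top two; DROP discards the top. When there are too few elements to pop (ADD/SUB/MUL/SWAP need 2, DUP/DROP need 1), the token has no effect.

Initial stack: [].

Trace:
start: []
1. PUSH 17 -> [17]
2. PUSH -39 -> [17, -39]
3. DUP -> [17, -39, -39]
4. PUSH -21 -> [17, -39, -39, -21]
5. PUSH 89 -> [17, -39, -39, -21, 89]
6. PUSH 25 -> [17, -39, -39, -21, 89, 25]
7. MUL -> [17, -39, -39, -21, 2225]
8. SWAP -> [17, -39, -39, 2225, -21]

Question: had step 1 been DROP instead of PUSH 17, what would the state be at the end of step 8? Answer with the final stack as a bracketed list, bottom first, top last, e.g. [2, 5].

(re-executing from step 1 with the substitution; state before step 1: [])
1. DROP -> []
2. PUSH -39 -> [-39]
3. DUP -> [-39, -39]
4. PUSH -21 -> [-39, -39, -21]
5. PUSH 89 -> [-39, -39, -21, 89]
6. PUSH 25 -> [-39, -39, -21, 89, 25]
7. MUL -> [-39, -39, -21, 2225]
8. SWAP -> [-39, -39, 2225, -21]

[-39, -39, 2225, -21]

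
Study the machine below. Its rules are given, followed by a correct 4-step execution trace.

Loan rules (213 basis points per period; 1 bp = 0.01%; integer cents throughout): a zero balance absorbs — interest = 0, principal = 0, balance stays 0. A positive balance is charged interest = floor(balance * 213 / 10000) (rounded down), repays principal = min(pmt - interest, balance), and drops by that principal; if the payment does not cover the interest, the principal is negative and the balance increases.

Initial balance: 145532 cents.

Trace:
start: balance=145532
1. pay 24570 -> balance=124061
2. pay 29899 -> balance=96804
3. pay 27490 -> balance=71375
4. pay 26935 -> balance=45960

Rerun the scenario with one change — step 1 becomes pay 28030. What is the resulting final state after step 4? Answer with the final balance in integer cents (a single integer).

42274

(re-executing from step 1 with the substitution; state before step 1: balance=145532)
1. pay 28030 -> balance=120601
2. pay 29899 -> balance=93270
3. pay 27490 -> balance=67766
4. pay 26935 -> balance=42274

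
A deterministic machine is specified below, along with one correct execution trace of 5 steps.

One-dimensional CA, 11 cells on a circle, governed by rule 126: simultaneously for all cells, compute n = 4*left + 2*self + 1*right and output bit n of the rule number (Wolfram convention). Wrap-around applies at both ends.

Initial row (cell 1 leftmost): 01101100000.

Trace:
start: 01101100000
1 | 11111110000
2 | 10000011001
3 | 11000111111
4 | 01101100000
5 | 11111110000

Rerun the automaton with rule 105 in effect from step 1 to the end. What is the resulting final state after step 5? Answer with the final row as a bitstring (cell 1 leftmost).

01010100110

(re-executing steps 1..5 under rule 105; state before step 1: 01101100000)
1 | 01111101111
2 | 11000111001
3 | 01010101001
4 | 10101010000
5 | 01010100110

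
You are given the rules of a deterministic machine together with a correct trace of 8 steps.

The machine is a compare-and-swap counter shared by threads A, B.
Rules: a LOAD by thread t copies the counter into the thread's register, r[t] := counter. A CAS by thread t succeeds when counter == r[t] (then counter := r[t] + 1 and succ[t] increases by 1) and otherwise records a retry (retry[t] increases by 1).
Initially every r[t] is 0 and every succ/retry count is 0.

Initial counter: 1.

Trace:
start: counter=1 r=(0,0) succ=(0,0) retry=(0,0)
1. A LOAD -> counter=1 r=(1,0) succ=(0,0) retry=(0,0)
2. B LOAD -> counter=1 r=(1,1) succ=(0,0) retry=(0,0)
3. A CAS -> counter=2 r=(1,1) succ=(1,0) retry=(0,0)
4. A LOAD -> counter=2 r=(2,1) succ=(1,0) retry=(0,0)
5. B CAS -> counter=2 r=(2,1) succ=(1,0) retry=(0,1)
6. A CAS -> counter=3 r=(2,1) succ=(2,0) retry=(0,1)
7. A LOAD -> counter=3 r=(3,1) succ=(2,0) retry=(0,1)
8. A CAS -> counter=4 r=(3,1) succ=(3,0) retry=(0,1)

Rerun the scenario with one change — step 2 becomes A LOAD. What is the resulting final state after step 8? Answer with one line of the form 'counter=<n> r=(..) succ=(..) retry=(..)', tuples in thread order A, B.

(re-executing from step 2 with the substitution; state before step 2: counter=1 r=(1,0) succ=(0,0) retry=(0,0))
2. A LOAD -> counter=1 r=(1,0) succ=(0,0) retry=(0,0)
3. A CAS -> counter=2 r=(1,0) succ=(1,0) retry=(0,0)
4. A LOAD -> counter=2 r=(2,0) succ=(1,0) retry=(0,0)
5. B CAS -> counter=2 r=(2,0) succ=(1,0) retry=(0,1)
6. A CAS -> counter=3 r=(2,0) succ=(2,0) retry=(0,1)
7. A LOAD -> counter=3 r=(3,0) succ=(2,0) retry=(0,1)
8. A CAS -> counter=4 r=(3,0) succ=(3,0) retry=(0,1)

counter=4 r=(3,0) succ=(3,0) retry=(0,1)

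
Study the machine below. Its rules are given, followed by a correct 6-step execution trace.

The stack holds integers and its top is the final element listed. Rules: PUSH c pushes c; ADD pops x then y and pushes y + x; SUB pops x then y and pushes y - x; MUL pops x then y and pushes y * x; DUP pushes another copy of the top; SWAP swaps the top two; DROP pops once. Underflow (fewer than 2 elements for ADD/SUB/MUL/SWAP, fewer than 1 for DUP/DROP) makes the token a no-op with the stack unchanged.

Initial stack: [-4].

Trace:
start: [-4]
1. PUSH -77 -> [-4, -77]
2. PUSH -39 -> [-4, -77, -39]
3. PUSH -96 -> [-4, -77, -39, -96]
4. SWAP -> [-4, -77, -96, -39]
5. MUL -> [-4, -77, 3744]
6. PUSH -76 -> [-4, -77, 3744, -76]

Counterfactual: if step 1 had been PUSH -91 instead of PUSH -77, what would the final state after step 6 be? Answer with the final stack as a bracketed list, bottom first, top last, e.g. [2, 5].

(re-executing from step 1 with the substitution; state before step 1: [-4])
1. PUSH -91 -> [-4, -91]
2. PUSH -39 -> [-4, -91, -39]
3. PUSH -96 -> [-4, -91, -39, -96]
4. SWAP -> [-4, -91, -96, -39]
5. MUL -> [-4, -91, 3744]
6. PUSH -76 -> [-4, -91, 3744, -76]

[-4, -91, 3744, -76]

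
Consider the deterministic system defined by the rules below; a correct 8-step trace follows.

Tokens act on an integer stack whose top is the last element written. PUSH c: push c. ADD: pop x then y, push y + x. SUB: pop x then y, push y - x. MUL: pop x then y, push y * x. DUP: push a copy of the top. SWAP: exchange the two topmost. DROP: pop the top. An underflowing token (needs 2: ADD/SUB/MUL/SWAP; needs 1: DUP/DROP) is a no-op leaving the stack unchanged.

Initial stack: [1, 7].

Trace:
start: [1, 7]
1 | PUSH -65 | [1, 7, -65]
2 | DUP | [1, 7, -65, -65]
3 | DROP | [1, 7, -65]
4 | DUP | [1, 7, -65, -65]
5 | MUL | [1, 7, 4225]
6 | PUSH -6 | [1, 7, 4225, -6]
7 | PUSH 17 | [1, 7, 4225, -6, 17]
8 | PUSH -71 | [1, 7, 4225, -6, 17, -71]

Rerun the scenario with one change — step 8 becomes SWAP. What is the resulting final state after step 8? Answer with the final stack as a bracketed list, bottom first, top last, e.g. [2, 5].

(re-executing from step 8 with the substitution; state before step 8: [1, 7, 4225, -6, 17])
8 | SWAP | [1, 7, 4225, 17, -6]

[1, 7, 4225, 17, -6]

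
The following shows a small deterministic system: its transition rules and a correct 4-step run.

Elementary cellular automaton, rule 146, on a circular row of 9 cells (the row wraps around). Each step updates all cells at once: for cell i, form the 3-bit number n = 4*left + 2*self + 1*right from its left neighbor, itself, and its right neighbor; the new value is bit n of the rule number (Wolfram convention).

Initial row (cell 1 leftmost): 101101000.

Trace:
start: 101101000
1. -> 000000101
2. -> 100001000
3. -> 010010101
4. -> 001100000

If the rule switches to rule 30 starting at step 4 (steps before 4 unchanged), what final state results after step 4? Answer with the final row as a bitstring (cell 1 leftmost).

011110101

(re-executing step 4 under rule 30; state before step 4: 010010101)
4. -> 011110101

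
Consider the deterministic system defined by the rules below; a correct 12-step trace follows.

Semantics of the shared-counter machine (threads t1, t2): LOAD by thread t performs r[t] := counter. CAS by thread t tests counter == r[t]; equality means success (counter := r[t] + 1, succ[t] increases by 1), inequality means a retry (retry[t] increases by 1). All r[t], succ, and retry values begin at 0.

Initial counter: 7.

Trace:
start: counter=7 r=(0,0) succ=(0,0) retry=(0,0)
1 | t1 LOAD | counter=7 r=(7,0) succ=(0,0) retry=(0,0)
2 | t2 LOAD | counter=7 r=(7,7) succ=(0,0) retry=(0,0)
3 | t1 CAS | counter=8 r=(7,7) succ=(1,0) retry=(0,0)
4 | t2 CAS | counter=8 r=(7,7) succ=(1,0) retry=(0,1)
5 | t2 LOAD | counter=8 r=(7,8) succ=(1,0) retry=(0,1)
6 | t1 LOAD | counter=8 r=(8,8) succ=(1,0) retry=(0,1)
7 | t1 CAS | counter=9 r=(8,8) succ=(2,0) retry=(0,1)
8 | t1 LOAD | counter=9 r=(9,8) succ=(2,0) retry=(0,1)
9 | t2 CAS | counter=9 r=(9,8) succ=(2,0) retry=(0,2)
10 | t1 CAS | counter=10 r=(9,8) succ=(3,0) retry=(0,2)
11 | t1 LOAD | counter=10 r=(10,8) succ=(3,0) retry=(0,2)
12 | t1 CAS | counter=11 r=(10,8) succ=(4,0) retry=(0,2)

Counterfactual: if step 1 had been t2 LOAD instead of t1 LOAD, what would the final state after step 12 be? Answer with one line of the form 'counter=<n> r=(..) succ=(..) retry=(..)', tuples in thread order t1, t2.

counter=11 r=(10,8) succ=(3,1) retry=(1,1)

(re-executing from step 1 with the substitution; state before step 1: counter=7 r=(0,0) succ=(0,0) retry=(0,0))
1 | t2 LOAD | counter=7 r=(0,7) succ=(0,0) retry=(0,0)
2 | t2 LOAD | counter=7 r=(0,7) succ=(0,0) retry=(0,0)
3 | t1 CAS | counter=7 r=(0,7) succ=(0,0) retry=(1,0)
4 | t2 CAS | counter=8 r=(0,7) succ=(0,1) retry=(1,0)
5 | t2 LOAD | counter=8 r=(0,8) succ=(0,1) retry=(1,0)
6 | t1 LOAD | counter=8 r=(8,8) succ=(0,1) retry=(1,0)
7 | t1 CAS | counter=9 r=(8,8) succ=(1,1) retry=(1,0)
8 | t1 LOAD | counter=9 r=(9,8) succ=(1,1) retry=(1,0)
9 | t2 CAS | counter=9 r=(9,8) succ=(1,1) retry=(1,1)
10 | t1 CAS | counter=10 r=(9,8) succ=(2,1) retry=(1,1)
11 | t1 LOAD | counter=10 r=(10,8) succ=(2,1) retry=(1,1)
12 | t1 CAS | counter=11 r=(10,8) succ=(3,1) retry=(1,1)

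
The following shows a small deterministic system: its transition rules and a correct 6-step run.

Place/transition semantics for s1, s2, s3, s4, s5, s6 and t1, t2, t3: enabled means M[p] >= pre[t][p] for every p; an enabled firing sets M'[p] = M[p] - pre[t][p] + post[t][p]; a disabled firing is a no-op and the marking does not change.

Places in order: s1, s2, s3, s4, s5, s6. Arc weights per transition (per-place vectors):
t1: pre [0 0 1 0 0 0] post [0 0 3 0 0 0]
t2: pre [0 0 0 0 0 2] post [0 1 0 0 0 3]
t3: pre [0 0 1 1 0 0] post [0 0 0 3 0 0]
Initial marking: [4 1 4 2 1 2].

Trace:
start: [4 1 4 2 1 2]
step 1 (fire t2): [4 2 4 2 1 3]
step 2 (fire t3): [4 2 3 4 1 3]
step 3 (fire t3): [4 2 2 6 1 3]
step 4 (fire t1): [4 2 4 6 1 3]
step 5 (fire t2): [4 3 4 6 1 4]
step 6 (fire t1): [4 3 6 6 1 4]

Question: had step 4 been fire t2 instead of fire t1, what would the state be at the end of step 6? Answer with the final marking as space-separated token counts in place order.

(re-executing from step 4 with the substitution; state before step 4: [4 2 2 6 1 3])
step 4 (fire t2): [4 3 2 6 1 4]
step 5 (fire t2): [4 4 2 6 1 5]
step 6 (fire t1): [4 4 4 6 1 5]

4 4 4 6 1 5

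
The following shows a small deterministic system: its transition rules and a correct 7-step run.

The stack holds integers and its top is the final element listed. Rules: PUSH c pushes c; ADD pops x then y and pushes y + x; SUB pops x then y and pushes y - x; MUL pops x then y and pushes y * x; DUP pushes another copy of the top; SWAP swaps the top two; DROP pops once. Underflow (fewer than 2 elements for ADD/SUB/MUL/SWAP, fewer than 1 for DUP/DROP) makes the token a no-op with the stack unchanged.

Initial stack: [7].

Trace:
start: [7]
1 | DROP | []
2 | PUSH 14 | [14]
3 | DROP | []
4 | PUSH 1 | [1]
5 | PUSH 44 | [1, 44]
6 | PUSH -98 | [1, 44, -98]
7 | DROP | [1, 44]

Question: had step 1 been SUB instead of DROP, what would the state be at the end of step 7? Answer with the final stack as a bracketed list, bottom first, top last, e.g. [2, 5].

(re-executing from step 1 with the substitution; state before step 1: [7])
1 | SUB | [7]
2 | PUSH 14 | [7, 14]
3 | DROP | [7]
4 | PUSH 1 | [7, 1]
5 | PUSH 44 | [7, 1, 44]
6 | PUSH -98 | [7, 1, 44, -98]
7 | DROP | [7, 1, 44]

[7, 1, 44]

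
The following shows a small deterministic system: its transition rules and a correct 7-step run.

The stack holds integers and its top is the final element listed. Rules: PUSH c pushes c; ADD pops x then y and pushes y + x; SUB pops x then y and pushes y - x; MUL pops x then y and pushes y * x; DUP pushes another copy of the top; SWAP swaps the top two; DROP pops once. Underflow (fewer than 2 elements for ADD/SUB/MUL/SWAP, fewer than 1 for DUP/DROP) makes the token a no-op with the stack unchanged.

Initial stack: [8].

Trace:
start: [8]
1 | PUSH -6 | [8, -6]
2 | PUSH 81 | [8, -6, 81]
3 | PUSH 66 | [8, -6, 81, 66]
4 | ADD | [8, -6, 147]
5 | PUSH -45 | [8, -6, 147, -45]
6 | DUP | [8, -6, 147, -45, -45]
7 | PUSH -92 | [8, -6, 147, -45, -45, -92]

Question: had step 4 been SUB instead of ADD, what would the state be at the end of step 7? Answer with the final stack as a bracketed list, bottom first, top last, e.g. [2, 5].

(re-executing from step 4 with the substitution; state before step 4: [8, -6, 81, 66])
4 | SUB | [8, -6, 15]
5 | PUSH -45 | [8, -6, 15, -45]
6 | DUP | [8, -6, 15, -45, -45]
7 | PUSH -92 | [8, -6, 15, -45, -45, -92]

[8, -6, 15, -45, -45, -92]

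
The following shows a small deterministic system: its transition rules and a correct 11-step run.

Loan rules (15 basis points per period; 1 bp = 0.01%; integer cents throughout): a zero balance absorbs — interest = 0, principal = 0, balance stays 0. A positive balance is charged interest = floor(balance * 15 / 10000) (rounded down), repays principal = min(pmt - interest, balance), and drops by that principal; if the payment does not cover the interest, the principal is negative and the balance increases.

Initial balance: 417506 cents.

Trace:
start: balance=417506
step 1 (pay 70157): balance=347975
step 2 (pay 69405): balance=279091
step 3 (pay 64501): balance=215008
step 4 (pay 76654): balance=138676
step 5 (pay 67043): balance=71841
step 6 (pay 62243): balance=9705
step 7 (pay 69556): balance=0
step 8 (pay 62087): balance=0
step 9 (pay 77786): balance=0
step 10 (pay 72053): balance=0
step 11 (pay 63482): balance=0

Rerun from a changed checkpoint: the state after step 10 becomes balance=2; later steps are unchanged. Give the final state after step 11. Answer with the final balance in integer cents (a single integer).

state after step 10 := balance=2
step 11 (pay 63482): balance=0

0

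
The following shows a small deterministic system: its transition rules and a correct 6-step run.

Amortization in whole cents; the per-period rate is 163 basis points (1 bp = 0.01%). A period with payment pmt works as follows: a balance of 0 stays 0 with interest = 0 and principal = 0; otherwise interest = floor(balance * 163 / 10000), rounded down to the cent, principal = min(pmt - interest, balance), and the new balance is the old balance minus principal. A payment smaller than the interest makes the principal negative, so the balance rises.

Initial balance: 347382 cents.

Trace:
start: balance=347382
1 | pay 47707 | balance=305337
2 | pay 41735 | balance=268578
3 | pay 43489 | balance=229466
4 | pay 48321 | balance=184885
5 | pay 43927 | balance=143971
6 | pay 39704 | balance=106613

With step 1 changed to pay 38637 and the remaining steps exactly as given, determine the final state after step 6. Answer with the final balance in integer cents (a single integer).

116448

(re-executing from step 1 with the substitution; state before step 1: balance=347382)
1 | pay 38637 | balance=314407
2 | pay 41735 | balance=277796
3 | pay 43489 | balance=238835
4 | pay 48321 | balance=194407
5 | pay 43927 | balance=153648
6 | pay 39704 | balance=116448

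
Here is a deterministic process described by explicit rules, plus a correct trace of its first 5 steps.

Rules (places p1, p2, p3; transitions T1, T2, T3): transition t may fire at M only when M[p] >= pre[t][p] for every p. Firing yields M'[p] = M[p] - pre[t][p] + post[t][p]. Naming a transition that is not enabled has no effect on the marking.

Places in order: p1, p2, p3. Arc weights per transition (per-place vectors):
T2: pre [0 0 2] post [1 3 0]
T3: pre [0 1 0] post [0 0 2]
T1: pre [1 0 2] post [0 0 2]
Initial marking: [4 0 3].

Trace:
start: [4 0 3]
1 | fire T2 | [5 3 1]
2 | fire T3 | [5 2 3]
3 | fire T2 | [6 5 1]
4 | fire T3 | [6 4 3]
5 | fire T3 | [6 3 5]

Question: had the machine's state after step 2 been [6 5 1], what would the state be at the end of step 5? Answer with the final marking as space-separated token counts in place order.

state after step 2 := [6 5 1]
3 | fire T2 | [6 5 1]
4 | fire T3 | [6 4 3]
5 | fire T3 | [6 3 5]

6 3 5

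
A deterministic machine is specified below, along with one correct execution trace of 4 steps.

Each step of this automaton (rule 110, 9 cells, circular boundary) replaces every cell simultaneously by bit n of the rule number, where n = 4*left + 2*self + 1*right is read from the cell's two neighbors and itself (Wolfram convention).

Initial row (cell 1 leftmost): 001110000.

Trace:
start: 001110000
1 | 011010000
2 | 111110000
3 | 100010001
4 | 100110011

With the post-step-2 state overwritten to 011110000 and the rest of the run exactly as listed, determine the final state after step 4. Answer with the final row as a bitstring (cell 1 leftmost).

state after step 2 := 011110000
3 | 110010000
4 | 110110001

110110001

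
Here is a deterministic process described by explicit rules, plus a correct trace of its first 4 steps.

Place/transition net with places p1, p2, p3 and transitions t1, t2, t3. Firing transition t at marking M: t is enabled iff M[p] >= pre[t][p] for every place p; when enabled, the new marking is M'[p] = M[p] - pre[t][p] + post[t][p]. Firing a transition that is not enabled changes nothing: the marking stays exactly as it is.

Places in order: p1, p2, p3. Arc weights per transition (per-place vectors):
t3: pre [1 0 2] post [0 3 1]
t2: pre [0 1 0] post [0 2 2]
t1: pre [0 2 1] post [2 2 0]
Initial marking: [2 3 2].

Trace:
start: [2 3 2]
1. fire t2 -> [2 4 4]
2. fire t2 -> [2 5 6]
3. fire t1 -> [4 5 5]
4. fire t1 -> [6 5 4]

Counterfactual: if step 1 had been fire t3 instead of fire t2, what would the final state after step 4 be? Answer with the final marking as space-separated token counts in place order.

(re-executing from step 1 with the substitution; state before step 1: [2 3 2])
1. fire t3 -> [1 6 1]
2. fire t2 -> [1 7 3]
3. fire t1 -> [3 7 2]
4. fire t1 -> [5 7 1]

5 7 1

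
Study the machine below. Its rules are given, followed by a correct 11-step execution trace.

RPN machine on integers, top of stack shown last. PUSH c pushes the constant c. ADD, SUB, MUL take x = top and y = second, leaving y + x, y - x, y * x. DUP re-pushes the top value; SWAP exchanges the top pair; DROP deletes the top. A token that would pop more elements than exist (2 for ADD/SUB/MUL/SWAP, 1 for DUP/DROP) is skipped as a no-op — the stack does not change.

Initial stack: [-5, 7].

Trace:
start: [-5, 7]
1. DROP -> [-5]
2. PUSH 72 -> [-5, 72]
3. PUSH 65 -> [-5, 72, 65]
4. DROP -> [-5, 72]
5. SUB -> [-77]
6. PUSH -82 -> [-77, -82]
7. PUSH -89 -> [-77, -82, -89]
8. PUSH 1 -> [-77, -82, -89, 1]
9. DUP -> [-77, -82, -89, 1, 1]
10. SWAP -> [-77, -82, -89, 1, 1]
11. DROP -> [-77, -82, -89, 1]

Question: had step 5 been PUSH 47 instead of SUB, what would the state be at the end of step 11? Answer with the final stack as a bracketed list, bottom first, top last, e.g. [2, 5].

[-5, 72, 47, -82, -89, 1]

(re-executing from step 5 with the substitution; state before step 5: [-5, 72])
5. PUSH 47 -> [-5, 72, 47]
6. PUSH -82 -> [-5, 72, 47, -82]
7. PUSH -89 -> [-5, 72, 47, -82, -89]
8. PUSH 1 -> [-5, 72, 47, -82, -89, 1]
9. DUP -> [-5, 72, 47, -82, -89, 1, 1]
10. SWAP -> [-5, 72, 47, -82, -89, 1, 1]
11. DROP -> [-5, 72, 47, -82, -89, 1]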